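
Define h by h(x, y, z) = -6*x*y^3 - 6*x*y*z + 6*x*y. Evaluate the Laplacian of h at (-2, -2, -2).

∂²h/∂x² = 0
∂²h/∂y² = -36*x*y
∂²h/∂z² = 0
∇²h = -36*x*y
At (-2, -2, -2): -144.

-144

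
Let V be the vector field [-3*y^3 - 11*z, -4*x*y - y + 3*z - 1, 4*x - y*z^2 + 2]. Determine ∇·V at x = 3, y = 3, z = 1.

-19

∂V₁/∂x = 0
∂V₂/∂y = -4*x - 1
∂V₃/∂z = -2*y*z
∇·V = -4*x - 2*y*z - 1
At (3, 3, 1): -19.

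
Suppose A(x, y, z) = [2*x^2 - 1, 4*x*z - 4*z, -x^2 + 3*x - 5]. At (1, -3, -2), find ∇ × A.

(0, -1, -8)

(∇×A)₁ = ∂A₃/∂y − ∂A₂/∂z = -4*x + 4
(∇×A)₂ = ∂A₁/∂z − ∂A₃/∂x = 2*x - 3
(∇×A)₃ = ∂A₂/∂x − ∂A₁/∂y = 4*z
∇×A = (-4*x + 4, 2*x - 3, 4*z)
At (1, -3, -2): (0, -1, -8).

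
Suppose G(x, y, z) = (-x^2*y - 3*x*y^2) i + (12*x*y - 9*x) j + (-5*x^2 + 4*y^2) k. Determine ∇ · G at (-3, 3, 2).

∂G₁/∂x = -2*x*y - 3*y^2
∂G₂/∂y = 12*x
∂G₃/∂z = 0
∇·G = -2*x*y + 12*x - 3*y^2
At (-3, 3, 2): -45.

-45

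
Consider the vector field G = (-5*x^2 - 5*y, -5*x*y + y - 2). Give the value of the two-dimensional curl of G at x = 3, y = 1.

∂G₂/∂x = -5*y
∂G₁/∂y = -5
Scalar curl = -5*y + 5
At (3, 1): 0.

0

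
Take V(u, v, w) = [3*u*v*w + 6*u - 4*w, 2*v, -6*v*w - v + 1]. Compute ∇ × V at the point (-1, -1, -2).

(∇×V)₁ = ∂V₃/∂v − ∂V₂/∂w = -6*w - 1
(∇×V)₂ = ∂V₁/∂w − ∂V₃/∂u = 3*u*v - 4
(∇×V)₃ = ∂V₂/∂u − ∂V₁/∂v = -3*u*w
∇×V = (-6*w - 1, 3*u*v - 4, -3*u*w)
At (-1, -1, -2): (11, -1, -6).

(11, -1, -6)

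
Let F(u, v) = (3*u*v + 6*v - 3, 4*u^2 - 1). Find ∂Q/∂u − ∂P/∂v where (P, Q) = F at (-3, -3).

∂F₂/∂u = 8*u
∂F₁/∂v = 3*u + 6
Scalar curl = 5*u - 6
At (-3, -3): -21.

-21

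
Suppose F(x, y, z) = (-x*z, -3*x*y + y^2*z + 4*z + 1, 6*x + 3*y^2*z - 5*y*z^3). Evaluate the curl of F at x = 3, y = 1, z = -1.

(∇×F)₁ = ∂F₃/∂y − ∂F₂/∂z = -y^2 + 6*y*z - 5*z^3 - 4
(∇×F)₂ = ∂F₁/∂z − ∂F₃/∂x = -x - 6
(∇×F)₃ = ∂F₂/∂x − ∂F₁/∂y = -3*y
∇×F = (-y^2 + 6*y*z - 5*z^3 - 4, -x - 6, -3*y)
At (3, 1, -1): (-6, -9, -3).

(-6, -9, -3)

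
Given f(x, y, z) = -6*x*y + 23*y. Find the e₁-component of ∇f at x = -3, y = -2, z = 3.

12

(∇f)_1 = ∂f/∂x = -6*y
At (-3, -2, 3): 12.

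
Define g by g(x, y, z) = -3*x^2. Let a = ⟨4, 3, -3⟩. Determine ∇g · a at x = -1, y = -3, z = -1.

24

∂g/∂x = -6*x
∂g/∂y = 0
∂g/∂z = 0
∇g at (-1, -3, -1) = (6, 0, 0)
∇g · a = (6)(4) + (0)(3) + (0)(-3) = 24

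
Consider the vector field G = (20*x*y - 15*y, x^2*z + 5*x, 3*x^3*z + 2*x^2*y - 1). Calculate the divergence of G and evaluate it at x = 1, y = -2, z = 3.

-37

∂G₁/∂x = 20*y
∂G₂/∂y = 0
∂G₃/∂z = 3*x^3
∇·G = 3*x^3 + 20*y
At (1, -2, 3): -37.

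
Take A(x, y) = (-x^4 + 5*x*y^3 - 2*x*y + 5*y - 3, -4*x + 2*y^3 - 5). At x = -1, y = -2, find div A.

-8

∂A₁/∂x = -4*x^3 + 5*y^3 - 2*y
∂A₂/∂y = 6*y^2
∇·A = -4*x^3 + 5*y^3 + 6*y^2 - 2*y
At (-1, -2): -8.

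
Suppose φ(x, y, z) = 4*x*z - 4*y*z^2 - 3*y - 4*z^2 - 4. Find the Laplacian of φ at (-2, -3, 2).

∂²φ/∂x² = 0
∂²φ/∂y² = 0
∂²φ/∂z² = -8*(y + 1)
∇²φ = -8*y - 8
At (-2, -3, 2): 16.

16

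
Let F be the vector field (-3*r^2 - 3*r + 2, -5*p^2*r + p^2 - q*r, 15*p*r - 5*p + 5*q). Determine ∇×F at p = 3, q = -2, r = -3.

(∇×F)₁ = ∂F₃/∂q − ∂F₂/∂r = 5*p^2 + q + 5
(∇×F)₂ = ∂F₁/∂r − ∂F₃/∂p = -21*r + 2
(∇×F)₃ = ∂F₂/∂p − ∂F₁/∂q = -10*p*r + 2*p
∇×F = (5*p^2 + q + 5, -21*r + 2, -10*p*r + 2*p)
At (3, -2, -3): (48, 65, 96).

(48, 65, 96)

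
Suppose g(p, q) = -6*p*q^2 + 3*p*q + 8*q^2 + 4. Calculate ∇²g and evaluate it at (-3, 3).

52

∂²g/∂p² = 0
∂²g/∂q² = 4*(-3*p + 4)
∇²g = -12*p + 16
At (-3, 3): 52.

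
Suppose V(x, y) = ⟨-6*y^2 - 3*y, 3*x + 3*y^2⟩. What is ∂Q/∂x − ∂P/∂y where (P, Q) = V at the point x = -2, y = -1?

-6

∂V₂/∂x = 3
∂V₁/∂y = -12*y - 3
Scalar curl = 12*y + 6
At (-2, -1): -6.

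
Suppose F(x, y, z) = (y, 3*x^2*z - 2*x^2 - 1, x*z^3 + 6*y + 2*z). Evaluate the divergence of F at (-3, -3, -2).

-34

∂F₁/∂x = 0
∂F₂/∂y = 0
∂F₃/∂z = 3*x*z^2 + 2
∇·F = 3*x*z^2 + 2
At (-3, -3, -2): -34.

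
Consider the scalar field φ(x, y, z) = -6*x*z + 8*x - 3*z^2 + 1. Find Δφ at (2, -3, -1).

-6

∂²φ/∂x² = 0
∂²φ/∂y² = 0
∂²φ/∂z² = -6
∇²φ = -6
At (2, -3, -1): -6.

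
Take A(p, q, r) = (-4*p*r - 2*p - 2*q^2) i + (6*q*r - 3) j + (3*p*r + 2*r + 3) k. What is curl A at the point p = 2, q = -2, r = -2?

(∇×A)₁ = ∂A₃/∂q − ∂A₂/∂r = -6*q
(∇×A)₂ = ∂A₁/∂r − ∂A₃/∂p = -4*p - 3*r
(∇×A)₃ = ∂A₂/∂p − ∂A₁/∂q = 4*q
∇×A = (-6*q, -4*p - 3*r, 4*q)
At (2, -2, -2): (12, -2, -8).

(12, -2, -8)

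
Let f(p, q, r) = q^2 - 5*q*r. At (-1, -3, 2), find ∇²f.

2

∂²f/∂p² = 0
∂²f/∂q² = 2
∂²f/∂r² = 0
∇²f = 2
At (-1, -3, 2): 2.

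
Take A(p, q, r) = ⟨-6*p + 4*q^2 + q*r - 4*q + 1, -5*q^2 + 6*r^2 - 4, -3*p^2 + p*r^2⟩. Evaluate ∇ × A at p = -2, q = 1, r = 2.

(∇×A)₁ = ∂A₃/∂q − ∂A₂/∂r = -12*r
(∇×A)₂ = ∂A₁/∂r − ∂A₃/∂p = 6*p + q - r^2
(∇×A)₃ = ∂A₂/∂p − ∂A₁/∂q = -8*q - r + 4
∇×A = (-12*r, 6*p + q - r^2, -8*q - r + 4)
At (-2, 1, 2): (-24, -15, -6).

(-24, -15, -6)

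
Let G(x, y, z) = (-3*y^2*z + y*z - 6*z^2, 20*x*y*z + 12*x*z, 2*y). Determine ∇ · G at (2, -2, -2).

-80

∂G₁/∂x = 0
∂G₂/∂y = 20*x*z
∂G₃/∂z = 0
∇·G = 20*x*z
At (2, -2, -2): -80.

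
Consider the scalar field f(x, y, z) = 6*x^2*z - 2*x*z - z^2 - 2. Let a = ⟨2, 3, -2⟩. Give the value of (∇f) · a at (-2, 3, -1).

-8

∂f/∂x = 12*x*z - 2*z
∂f/∂y = 0
∂f/∂z = 6*x^2 - 2*x - 2*z
∇f at (-2, 3, -1) = (26, 0, 30)
∇f · a = (26)(2) + (0)(3) + (30)(-2) = -8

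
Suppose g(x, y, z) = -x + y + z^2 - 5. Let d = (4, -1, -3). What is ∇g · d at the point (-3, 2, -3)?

13

∂g/∂x = -1
∂g/∂y = 1
∂g/∂z = 2*z
∇g at (-3, 2, -3) = (-1, 1, -6)
∇g · d = (-1)(4) + (1)(-1) + (-6)(-3) = 13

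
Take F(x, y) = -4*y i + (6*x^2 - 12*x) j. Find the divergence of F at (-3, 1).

∂F₁/∂x = 0
∂F₂/∂y = 0
∇·F = 0
At (-3, 1): 0.

0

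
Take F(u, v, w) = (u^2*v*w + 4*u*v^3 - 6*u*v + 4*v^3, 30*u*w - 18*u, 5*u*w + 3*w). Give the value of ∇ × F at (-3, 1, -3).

(∇×F)₁ = ∂F₃/∂v − ∂F₂/∂w = -30*u
(∇×F)₂ = ∂F₁/∂w − ∂F₃/∂u = u^2*v - 5*w
(∇×F)₃ = ∂F₂/∂u − ∂F₁/∂v = -u^2*w - 12*u*v^2 + 6*u - 12*v^2 + 30*w - 18
∇×F = (-30*u, u^2*v - 5*w, -u^2*w - 12*u*v^2 + 6*u - 12*v^2 + 30*w - 18)
At (-3, 1, -3): (90, 24, -75).

(90, 24, -75)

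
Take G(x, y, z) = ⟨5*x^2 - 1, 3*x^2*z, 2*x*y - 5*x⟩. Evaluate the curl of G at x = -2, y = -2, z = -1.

(-16, 9, 12)

(∇×G)₁ = ∂G₃/∂y − ∂G₂/∂z = -3*x^2 + 2*x
(∇×G)₂ = ∂G₁/∂z − ∂G₃/∂x = -2*y + 5
(∇×G)₃ = ∂G₂/∂x − ∂G₁/∂y = 6*x*z
∇×G = (-3*x^2 + 2*x, -2*y + 5, 6*x*z)
At (-2, -2, -1): (-16, 9, 12).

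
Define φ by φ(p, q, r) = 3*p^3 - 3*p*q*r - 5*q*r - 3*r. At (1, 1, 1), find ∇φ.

∂φ/∂p = 9*p^2 - 3*q*r
∂φ/∂q = -3*p*r - 5*r
∂φ/∂r = -3*p*q - 5*q - 3
∇φ = (9*p^2 - 3*q*r, -3*p*r - 5*r, -3*p*q - 5*q - 3)
At (1, 1, 1): (6, -8, -11).

(6, -8, -11)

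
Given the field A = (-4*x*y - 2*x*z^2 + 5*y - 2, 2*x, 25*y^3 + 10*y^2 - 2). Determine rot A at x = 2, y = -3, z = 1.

(615, -8, 5)

(∇×A)₁ = ∂A₃/∂y − ∂A₂/∂z = 75*y^2 + 20*y
(∇×A)₂ = ∂A₁/∂z − ∂A₃/∂x = -4*x*z
(∇×A)₃ = ∂A₂/∂x − ∂A₁/∂y = 4*x - 3
∇×A = (75*y^2 + 20*y, -4*x*z, 4*x - 3)
At (2, -3, 1): (615, -8, 5).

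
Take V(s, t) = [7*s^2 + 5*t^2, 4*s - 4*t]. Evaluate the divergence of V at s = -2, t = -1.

∂V₁/∂s = 14*s
∂V₂/∂t = -4
∇·V = 14*s - 4
At (-2, -1): -32.

-32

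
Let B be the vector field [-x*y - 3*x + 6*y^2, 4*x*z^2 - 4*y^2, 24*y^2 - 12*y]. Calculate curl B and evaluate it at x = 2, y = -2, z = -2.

(-76, 0, 42)

(∇×B)₁ = ∂B₃/∂y − ∂B₂/∂z = -8*x*z + 48*y - 12
(∇×B)₂ = ∂B₁/∂z − ∂B₃/∂x = 0
(∇×B)₃ = ∂B₂/∂x − ∂B₁/∂y = x - 12*y + 4*z^2
∇×B = (-8*x*z + 48*y - 12, 0, x - 12*y + 4*z^2)
At (2, -2, -2): (-76, 0, 42).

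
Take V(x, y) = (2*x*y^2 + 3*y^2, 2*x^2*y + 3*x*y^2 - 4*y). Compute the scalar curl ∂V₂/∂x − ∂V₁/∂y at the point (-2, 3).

9

∂V₂/∂x = 4*x*y + 3*y^2
∂V₁/∂y = 4*x*y + 6*y
Scalar curl = 3*y^2 - 6*y
At (-2, 3): 9.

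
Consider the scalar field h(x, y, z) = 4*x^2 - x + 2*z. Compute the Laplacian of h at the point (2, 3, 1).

∂²h/∂x² = 8
∂²h/∂y² = 0
∂²h/∂z² = 0
∇²h = 8
At (2, 3, 1): 8.

8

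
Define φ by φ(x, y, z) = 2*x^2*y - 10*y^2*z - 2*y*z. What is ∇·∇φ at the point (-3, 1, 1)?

-16

∂²φ/∂x² = 4*y
∂²φ/∂y² = -20*z
∂²φ/∂z² = 0
∇²φ = 4*y - 20*z
At (-3, 1, 1): -16.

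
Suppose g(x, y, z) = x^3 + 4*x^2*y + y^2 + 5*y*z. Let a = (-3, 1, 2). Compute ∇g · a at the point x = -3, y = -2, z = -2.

∂g/∂x = 3*x^2 + 8*x*y
∂g/∂y = 4*x^2 + 2*y + 5*z
∂g/∂z = 5*y
∇g at (-3, -2, -2) = (75, 22, -10)
∇g · a = (75)(-3) + (22)(1) + (-10)(2) = -223

-223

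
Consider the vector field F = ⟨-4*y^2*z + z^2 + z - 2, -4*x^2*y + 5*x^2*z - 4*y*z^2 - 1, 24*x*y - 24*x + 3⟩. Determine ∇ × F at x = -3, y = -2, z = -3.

(-69, 51, 90)

(∇×F)₁ = ∂F₃/∂y − ∂F₂/∂z = -5*x^2 + 24*x + 8*y*z
(∇×F)₂ = ∂F₁/∂z − ∂F₃/∂x = -4*y^2 - 24*y + 2*z + 25
(∇×F)₃ = ∂F₂/∂x − ∂F₁/∂y = -8*x*y + 10*x*z + 8*y*z
∇×F = (-5*x^2 + 24*x + 8*y*z, -4*y^2 - 24*y + 2*z + 25, -8*x*y + 10*x*z + 8*y*z)
At (-3, -2, -3): (-69, 51, 90).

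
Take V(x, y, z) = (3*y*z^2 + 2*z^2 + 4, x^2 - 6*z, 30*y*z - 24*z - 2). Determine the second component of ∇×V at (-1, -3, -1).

14

(∇×V)_2 = ∂V₁/∂z − ∂V₃/∂x
= 6*y*z + 4*z − (0)
= 6*y*z + 4*z
At (-1, -3, -1): 14.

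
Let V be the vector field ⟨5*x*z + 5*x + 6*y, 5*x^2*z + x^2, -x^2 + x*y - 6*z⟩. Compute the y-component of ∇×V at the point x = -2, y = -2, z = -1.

(∇×V)_2 = ∂V₁/∂z − ∂V₃/∂x
= 5*x − (-2*x + y)
= 7*x - y
At (-2, -2, -1): -12.

-12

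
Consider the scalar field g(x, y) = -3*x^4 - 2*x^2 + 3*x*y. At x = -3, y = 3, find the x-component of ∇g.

(∇g)_1 = ∂g/∂x = -12*x^3 - 4*x + 3*y
At (-3, 3): 345.

345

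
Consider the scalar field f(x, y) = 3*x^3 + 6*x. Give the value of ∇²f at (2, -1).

36

∂²f/∂x² = 18*x
∂²f/∂y² = 0
∇²f = 18*x
At (2, -1): 36.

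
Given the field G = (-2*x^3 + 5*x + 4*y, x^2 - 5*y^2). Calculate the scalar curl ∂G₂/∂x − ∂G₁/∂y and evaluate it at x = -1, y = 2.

-6

∂G₂/∂x = 2*x
∂G₁/∂y = 4
Scalar curl = 2*x - 4
At (-1, 2): -6.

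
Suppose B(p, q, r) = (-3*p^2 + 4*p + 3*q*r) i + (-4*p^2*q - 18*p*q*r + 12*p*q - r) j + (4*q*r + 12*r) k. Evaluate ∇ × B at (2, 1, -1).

(33, 3, 17)

(∇×B)₁ = ∂B₃/∂q − ∂B₂/∂r = 18*p*q + 4*r + 1
(∇×B)₂ = ∂B₁/∂r − ∂B₃/∂p = 3*q
(∇×B)₃ = ∂B₂/∂p − ∂B₁/∂q = -8*p*q - 18*q*r + 12*q - 3*r
∇×B = (18*p*q + 4*r + 1, 3*q, -8*p*q - 18*q*r + 12*q - 3*r)
At (2, 1, -1): (33, 3, 17).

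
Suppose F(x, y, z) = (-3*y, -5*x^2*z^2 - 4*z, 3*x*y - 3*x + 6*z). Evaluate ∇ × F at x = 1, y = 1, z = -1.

(-3, 0, -7)

(∇×F)₁ = ∂F₃/∂y − ∂F₂/∂z = 10*x^2*z + 3*x + 4
(∇×F)₂ = ∂F₁/∂z − ∂F₃/∂x = -3*y + 3
(∇×F)₃ = ∂F₂/∂x − ∂F₁/∂y = -10*x*z^2 + 3
∇×F = (10*x^2*z + 3*x + 4, -3*y + 3, -10*x*z^2 + 3)
At (1, 1, -1): (-3, 0, -7).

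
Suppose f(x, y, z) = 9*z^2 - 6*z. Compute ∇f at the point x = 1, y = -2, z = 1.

∂f/∂x = 0
∂f/∂y = 0
∂f/∂z = 18*z - 6
∇f = (0, 0, 18*z - 6)
At (1, -2, 1): (0, 0, 12).

(0, 0, 12)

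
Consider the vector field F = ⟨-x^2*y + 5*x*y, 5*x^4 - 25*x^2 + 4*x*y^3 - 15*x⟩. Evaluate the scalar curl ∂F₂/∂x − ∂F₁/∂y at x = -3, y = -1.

∂F₂/∂x = 20*x^3 - 50*x + 4*y^3 - 15
∂F₁/∂y = -x^2 + 5*x
Scalar curl = 20*x^3 + x^2 - 55*x + 4*y^3 - 15
At (-3, -1): -385.

-385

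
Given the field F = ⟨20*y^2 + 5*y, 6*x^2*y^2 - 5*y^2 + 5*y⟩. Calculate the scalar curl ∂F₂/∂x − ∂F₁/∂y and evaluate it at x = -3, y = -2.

-69

∂F₂/∂x = 12*x*y^2
∂F₁/∂y = 40*y + 5
Scalar curl = 12*x*y^2 - 40*y - 5
At (-3, -2): -69.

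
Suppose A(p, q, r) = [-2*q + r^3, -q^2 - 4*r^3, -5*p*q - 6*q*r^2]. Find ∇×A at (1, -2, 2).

(19, 2, 2)

(∇×A)₁ = ∂A₃/∂q − ∂A₂/∂r = -5*p + 6*r^2
(∇×A)₂ = ∂A₁/∂r − ∂A₃/∂p = 5*q + 3*r^2
(∇×A)₃ = ∂A₂/∂p − ∂A₁/∂q = 2
∇×A = (-5*p + 6*r^2, 5*q + 3*r^2, 2)
At (1, -2, 2): (19, 2, 2).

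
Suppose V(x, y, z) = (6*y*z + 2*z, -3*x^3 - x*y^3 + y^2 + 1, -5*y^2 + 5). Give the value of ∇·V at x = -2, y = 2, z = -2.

∂V₁/∂x = 0
∂V₂/∂y = -3*x*y^2 + 2*y
∂V₃/∂z = 0
∇·V = -3*x*y^2 + 2*y
At (-2, 2, -2): 28.

28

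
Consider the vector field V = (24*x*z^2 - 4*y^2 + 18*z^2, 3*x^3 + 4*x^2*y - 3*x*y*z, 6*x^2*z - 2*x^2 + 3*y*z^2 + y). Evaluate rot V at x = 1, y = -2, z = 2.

(∇×V)₁ = ∂V₃/∂y − ∂V₂/∂z = 3*x*y + 3*z^2 + 1
(∇×V)₂ = ∂V₁/∂z − ∂V₃/∂x = 36*x*z + 4*x + 36*z
(∇×V)₃ = ∂V₂/∂x − ∂V₁/∂y = 9*x^2 + 8*x*y - 3*y*z + 8*y
∇×V = (3*x*y + 3*z^2 + 1, 36*x*z + 4*x + 36*z, 9*x^2 + 8*x*y - 3*y*z + 8*y)
At (1, -2, 2): (7, 148, -11).

(7, 148, -11)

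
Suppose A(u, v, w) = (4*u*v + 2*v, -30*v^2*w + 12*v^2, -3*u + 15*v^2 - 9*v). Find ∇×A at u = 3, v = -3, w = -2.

(∇×A)₁ = ∂A₃/∂v − ∂A₂/∂w = 30*v^2 + 30*v - 9
(∇×A)₂ = ∂A₁/∂w − ∂A₃/∂u = 3
(∇×A)₃ = ∂A₂/∂u − ∂A₁/∂v = -4*u - 2
∇×A = (30*v^2 + 30*v - 9, 3, -4*u - 2)
At (3, -3, -2): (171, 3, -14).

(171, 3, -14)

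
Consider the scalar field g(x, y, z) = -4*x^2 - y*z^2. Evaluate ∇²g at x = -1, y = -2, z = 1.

-4

∂²g/∂x² = -8
∂²g/∂y² = 0
∂²g/∂z² = -2*y
∇²g = -2*y - 8
At (-1, -2, 1): -4.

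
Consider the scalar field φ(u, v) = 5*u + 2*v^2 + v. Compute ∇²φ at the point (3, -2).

∂²φ/∂u² = 0
∂²φ/∂v² = 4
∇²φ = 4
At (3, -2): 4.

4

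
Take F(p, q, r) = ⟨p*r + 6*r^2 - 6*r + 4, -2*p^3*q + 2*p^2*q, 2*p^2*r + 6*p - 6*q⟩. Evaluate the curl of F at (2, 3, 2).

(∇×F)₁ = ∂F₃/∂q − ∂F₂/∂r = -6
(∇×F)₂ = ∂F₁/∂r − ∂F₃/∂p = -4*p*r + p + 12*r - 12
(∇×F)₃ = ∂F₂/∂p − ∂F₁/∂q = -6*p^2*q + 4*p*q
∇×F = (-6, -4*p*r + p + 12*r - 12, -6*p^2*q + 4*p*q)
At (2, 3, 2): (-6, -2, -48).

(-6, -2, -48)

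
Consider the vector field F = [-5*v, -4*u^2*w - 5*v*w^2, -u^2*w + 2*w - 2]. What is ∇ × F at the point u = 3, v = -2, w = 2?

(∇×F)₁ = ∂F₃/∂v − ∂F₂/∂w = 4*u^2 + 10*v*w
(∇×F)₂ = ∂F₁/∂w − ∂F₃/∂u = 2*u*w
(∇×F)₃ = ∂F₂/∂u − ∂F₁/∂v = -8*u*w + 5
∇×F = (4*u^2 + 10*v*w, 2*u*w, -8*u*w + 5)
At (3, -2, 2): (-4, 12, -43).

(-4, 12, -43)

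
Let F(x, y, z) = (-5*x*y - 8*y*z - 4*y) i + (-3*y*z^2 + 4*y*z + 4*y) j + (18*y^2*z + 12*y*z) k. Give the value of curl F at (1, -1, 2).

(∇×F)₁ = ∂F₃/∂y − ∂F₂/∂z = 42*y*z - 4*y + 12*z
(∇×F)₂ = ∂F₁/∂z − ∂F₃/∂x = -8*y
(∇×F)₃ = ∂F₂/∂x − ∂F₁/∂y = 5*x + 8*z + 4
∇×F = (42*y*z - 4*y + 12*z, -8*y, 5*x + 8*z + 4)
At (1, -1, 2): (-56, 8, 25).

(-56, 8, 25)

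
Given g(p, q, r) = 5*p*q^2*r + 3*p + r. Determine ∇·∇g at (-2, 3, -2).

40

∂²g/∂p² = 0
∂²g/∂q² = 10*p*r
∂²g/∂r² = 0
∇²g = 10*p*r
At (-2, 3, -2): 40.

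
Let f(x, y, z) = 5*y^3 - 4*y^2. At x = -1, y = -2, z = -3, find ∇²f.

-68

∂²f/∂x² = 0
∂²f/∂y² = 2*(15*y - 4)
∂²f/∂z² = 0
∇²f = 30*y - 8
At (-1, -2, -3): -68.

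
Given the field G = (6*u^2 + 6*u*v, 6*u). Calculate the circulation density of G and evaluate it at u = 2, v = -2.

∂G₂/∂u = 6
∂G₁/∂v = 6*u
Scalar curl = -6*u + 6
At (2, -2): -6.

-6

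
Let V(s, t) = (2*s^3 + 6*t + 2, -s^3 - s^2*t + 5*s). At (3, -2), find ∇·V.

∂V₁/∂s = 6*s^2
∂V₂/∂t = -s^2
∇·V = 5*s^2
At (3, -2): 45.

45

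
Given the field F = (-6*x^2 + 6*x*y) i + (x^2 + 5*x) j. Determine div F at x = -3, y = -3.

18

∂F₁/∂x = -12*x + 6*y
∂F₂/∂y = 0
∇·F = -12*x + 6*y
At (-3, -3): 18.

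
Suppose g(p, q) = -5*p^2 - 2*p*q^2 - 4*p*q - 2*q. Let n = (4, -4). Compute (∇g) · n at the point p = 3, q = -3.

∂g/∂p = -10*p - 2*q^2 - 4*q
∂g/∂q = -4*p*q - 4*p - 2
∇g at (3, -3) = (-36, 22)
∇g · n = (-36)(4) + (22)(-4) = -232

-232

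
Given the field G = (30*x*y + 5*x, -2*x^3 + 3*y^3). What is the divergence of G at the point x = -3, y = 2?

∂G₁/∂x = 30*y + 5
∂G₂/∂y = 9*y^2
∇·G = 9*y^2 + 30*y + 5
At (-3, 2): 101.

101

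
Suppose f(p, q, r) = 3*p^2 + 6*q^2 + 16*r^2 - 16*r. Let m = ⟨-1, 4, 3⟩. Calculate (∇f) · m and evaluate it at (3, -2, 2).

∂f/∂p = 6*p
∂f/∂q = 12*q
∂f/∂r = 32*r - 16
∇f at (3, -2, 2) = (18, -24, 48)
∇f · m = (18)(-1) + (-24)(4) + (48)(3) = 30

30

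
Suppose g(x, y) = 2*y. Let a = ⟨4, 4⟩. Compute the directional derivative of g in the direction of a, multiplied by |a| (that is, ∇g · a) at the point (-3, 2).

∂g/∂x = 0
∂g/∂y = 2
∇g at (-3, 2) = (0, 2)
∇g · a = (0)(4) + (2)(4) = 8

8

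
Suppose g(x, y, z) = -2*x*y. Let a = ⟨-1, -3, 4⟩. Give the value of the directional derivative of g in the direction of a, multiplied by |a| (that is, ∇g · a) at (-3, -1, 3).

∂g/∂x = -2*y
∂g/∂y = -2*x
∂g/∂z = 0
∇g at (-3, -1, 3) = (2, 6, 0)
∇g · a = (2)(-1) + (6)(-3) + (0)(4) = -20

-20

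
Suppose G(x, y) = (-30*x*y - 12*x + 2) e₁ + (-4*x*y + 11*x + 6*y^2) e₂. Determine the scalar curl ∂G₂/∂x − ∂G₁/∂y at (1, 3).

∂G₂/∂x = -4*y + 11
∂G₁/∂y = -30*x
Scalar curl = 30*x - 4*y + 11
At (1, 3): 29.

29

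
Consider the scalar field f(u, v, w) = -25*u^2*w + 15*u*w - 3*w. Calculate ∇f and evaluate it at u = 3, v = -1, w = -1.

(135, 0, -183)

∂f/∂u = -50*u*w + 15*w
∂f/∂v = 0
∂f/∂w = -25*u^2 + 15*u - 3
∇f = (-50*u*w + 15*w, 0, -25*u^2 + 15*u - 3)
At (3, -1, -1): (135, 0, -183).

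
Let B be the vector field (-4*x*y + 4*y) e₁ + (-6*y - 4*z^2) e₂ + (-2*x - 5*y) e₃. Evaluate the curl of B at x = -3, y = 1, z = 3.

(∇×B)₁ = ∂B₃/∂y − ∂B₂/∂z = 8*z - 5
(∇×B)₂ = ∂B₁/∂z − ∂B₃/∂x = 2
(∇×B)₃ = ∂B₂/∂x − ∂B₁/∂y = 4*x - 4
∇×B = (8*z - 5, 2, 4*x - 4)
At (-3, 1, 3): (19, 2, -16).

(19, 2, -16)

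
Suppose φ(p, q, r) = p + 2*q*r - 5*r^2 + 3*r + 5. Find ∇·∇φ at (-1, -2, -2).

∂²φ/∂p² = 0
∂²φ/∂q² = 0
∂²φ/∂r² = -10
∇²φ = -10
At (-1, -2, -2): -10.

-10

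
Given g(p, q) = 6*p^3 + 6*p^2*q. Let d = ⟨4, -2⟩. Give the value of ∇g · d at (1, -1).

∂g/∂p = 18*p^2 + 12*p*q
∂g/∂q = 6*p^2
∇g at (1, -1) = (6, 6)
∇g · d = (6)(4) + (6)(-2) = 12

12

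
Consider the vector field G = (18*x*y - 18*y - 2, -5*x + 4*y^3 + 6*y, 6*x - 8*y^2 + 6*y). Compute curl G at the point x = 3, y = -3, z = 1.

(∇×G)₁ = ∂G₃/∂y − ∂G₂/∂z = -16*y + 6
(∇×G)₂ = ∂G₁/∂z − ∂G₃/∂x = -6
(∇×G)₃ = ∂G₂/∂x − ∂G₁/∂y = -18*x + 13
∇×G = (-16*y + 6, -6, -18*x + 13)
At (3, -3, 1): (54, -6, -41).

(54, -6, -41)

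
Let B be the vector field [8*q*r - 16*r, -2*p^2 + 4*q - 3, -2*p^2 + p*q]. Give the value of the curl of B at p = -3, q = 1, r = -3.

(∇×B)₁ = ∂B₃/∂q − ∂B₂/∂r = p
(∇×B)₂ = ∂B₁/∂r − ∂B₃/∂p = 4*p + 7*q - 16
(∇×B)₃ = ∂B₂/∂p − ∂B₁/∂q = -4*p - 8*r
∇×B = (p, 4*p + 7*q - 16, -4*p - 8*r)
At (-3, 1, -3): (-3, -21, 36).

(-3, -21, 36)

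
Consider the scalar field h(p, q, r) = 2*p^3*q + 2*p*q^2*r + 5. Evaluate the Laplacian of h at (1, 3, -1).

32

∂²h/∂p² = 12*p*q
∂²h/∂q² = 4*p*r
∂²h/∂r² = 0
∇²h = 12*p*q + 4*p*r
At (1, 3, -1): 32.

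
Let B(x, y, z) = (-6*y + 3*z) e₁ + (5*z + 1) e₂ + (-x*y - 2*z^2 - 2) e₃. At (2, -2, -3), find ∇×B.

(-7, 1, 6)

(∇×B)₁ = ∂B₃/∂y − ∂B₂/∂z = -x - 5
(∇×B)₂ = ∂B₁/∂z − ∂B₃/∂x = y + 3
(∇×B)₃ = ∂B₂/∂x − ∂B₁/∂y = 6
∇×B = (-x - 5, y + 3, 6)
At (2, -2, -3): (-7, 1, 6).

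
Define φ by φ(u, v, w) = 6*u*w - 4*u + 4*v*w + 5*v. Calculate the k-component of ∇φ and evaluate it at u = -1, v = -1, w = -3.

-10

(∇φ)_3 = ∂φ/∂w = 6*u + 4*v
At (-1, -1, -3): -10.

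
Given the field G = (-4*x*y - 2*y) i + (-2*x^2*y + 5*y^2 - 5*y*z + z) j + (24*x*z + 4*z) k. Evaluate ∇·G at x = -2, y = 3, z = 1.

∂G₁/∂x = -4*y
∂G₂/∂y = -2*x^2 + 10*y - 5*z
∂G₃/∂z = 24*x + 4
∇·G = -2*x^2 + 24*x + 6*y - 5*z + 4
At (-2, 3, 1): -39.

-39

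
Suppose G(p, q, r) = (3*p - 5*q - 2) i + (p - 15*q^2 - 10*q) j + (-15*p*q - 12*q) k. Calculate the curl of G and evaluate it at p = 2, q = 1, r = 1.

(-42, 15, 6)

(∇×G)₁ = ∂G₃/∂q − ∂G₂/∂r = -15*p - 12
(∇×G)₂ = ∂G₁/∂r − ∂G₃/∂p = 15*q
(∇×G)₃ = ∂G₂/∂p − ∂G₁/∂q = 6
∇×G = (-15*p - 12, 15*q, 6)
At (2, 1, 1): (-42, 15, 6).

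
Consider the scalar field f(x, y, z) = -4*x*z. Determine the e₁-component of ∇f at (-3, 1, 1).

(∇f)_1 = ∂f/∂x = -4*z
At (-3, 1, 1): -4.

-4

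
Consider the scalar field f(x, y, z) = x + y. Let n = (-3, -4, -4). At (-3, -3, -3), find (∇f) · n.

-7

∂f/∂x = 1
∂f/∂y = 1
∂f/∂z = 0
∇f at (-3, -3, -3) = (1, 1, 0)
∇f · n = (1)(-3) + (1)(-4) + (0)(-4) = -7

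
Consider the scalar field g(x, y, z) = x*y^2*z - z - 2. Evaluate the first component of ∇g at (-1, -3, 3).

27

(∇g)_1 = ∂g/∂x = y^2*z
At (-1, -3, 3): 27.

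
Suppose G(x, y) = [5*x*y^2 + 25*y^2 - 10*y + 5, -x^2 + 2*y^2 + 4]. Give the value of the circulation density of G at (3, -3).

∂G₂/∂x = -2*x
∂G₁/∂y = 10*x*y + 50*y - 10
Scalar curl = -10*x*y - 2*x - 50*y + 10
At (3, -3): 244.

244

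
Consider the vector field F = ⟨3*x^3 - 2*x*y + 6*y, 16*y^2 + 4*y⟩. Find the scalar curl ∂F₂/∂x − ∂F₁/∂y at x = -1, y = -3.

∂F₂/∂x = 0
∂F₁/∂y = -2*x + 6
Scalar curl = 2*x - 6
At (-1, -3): -8.

-8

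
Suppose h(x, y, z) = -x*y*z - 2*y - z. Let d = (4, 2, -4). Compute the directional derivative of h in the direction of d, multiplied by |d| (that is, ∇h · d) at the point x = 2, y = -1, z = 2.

∂h/∂x = -y*z
∂h/∂y = -x*z - 2
∂h/∂z = -x*y - 1
∇h at (2, -1, 2) = (2, -6, 1)
∇h · d = (2)(4) + (-6)(2) + (1)(-4) = -8

-8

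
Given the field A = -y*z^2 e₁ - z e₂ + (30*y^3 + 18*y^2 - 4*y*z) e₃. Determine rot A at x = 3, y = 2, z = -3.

(445, 12, 9)

(∇×A)₁ = ∂A₃/∂y − ∂A₂/∂z = 90*y^2 + 36*y - 4*z + 1
(∇×A)₂ = ∂A₁/∂z − ∂A₃/∂x = -2*y*z
(∇×A)₃ = ∂A₂/∂x − ∂A₁/∂y = z^2
∇×A = (90*y^2 + 36*y - 4*z + 1, -2*y*z, z^2)
At (3, 2, -3): (445, 12, 9).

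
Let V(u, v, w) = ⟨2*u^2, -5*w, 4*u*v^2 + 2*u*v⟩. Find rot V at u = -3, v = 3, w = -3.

(∇×V)₁ = ∂V₃/∂v − ∂V₂/∂w = 8*u*v + 2*u + 5
(∇×V)₂ = ∂V₁/∂w − ∂V₃/∂u = -4*v^2 - 2*v
(∇×V)₃ = ∂V₂/∂u − ∂V₁/∂v = 0
∇×V = (8*u*v + 2*u + 5, -4*v^2 - 2*v, 0)
At (-3, 3, -3): (-73, -42, 0).

(-73, -42, 0)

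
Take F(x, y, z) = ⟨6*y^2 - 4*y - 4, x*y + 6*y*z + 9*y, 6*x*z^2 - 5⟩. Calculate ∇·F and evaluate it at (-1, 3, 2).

∂F₁/∂x = 0
∂F₂/∂y = x + 6*z + 9
∂F₃/∂z = 12*x*z
∇·F = 12*x*z + x + 6*z + 9
At (-1, 3, 2): -4.

-4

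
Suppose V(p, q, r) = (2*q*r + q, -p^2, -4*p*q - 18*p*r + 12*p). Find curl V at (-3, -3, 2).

(∇×V)₁ = ∂V₃/∂q − ∂V₂/∂r = -4*p
(∇×V)₂ = ∂V₁/∂r − ∂V₃/∂p = 6*q + 18*r - 12
(∇×V)₃ = ∂V₂/∂p − ∂V₁/∂q = -2*p - 2*r - 1
∇×V = (-4*p, 6*q + 18*r - 12, -2*p - 2*r - 1)
At (-3, -3, 2): (12, 6, 1).

(12, 6, 1)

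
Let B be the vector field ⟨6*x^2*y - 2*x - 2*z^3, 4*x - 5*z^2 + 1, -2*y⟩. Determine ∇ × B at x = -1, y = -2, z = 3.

(28, -54, -2)

(∇×B)₁ = ∂B₃/∂y − ∂B₂/∂z = 10*z - 2
(∇×B)₂ = ∂B₁/∂z − ∂B₃/∂x = -6*z^2
(∇×B)₃ = ∂B₂/∂x − ∂B₁/∂y = -6*x^2 + 4
∇×B = (10*z - 2, -6*z^2, -6*x^2 + 4)
At (-1, -2, 3): (28, -54, -2).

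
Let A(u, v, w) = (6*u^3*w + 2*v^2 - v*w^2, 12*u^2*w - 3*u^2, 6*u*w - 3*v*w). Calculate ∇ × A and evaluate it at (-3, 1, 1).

(-111, -170, -57)

(∇×A)₁ = ∂A₃/∂v − ∂A₂/∂w = -12*u^2 - 3*w
(∇×A)₂ = ∂A₁/∂w − ∂A₃/∂u = 6*u^3 - 2*v*w - 6*w
(∇×A)₃ = ∂A₂/∂u − ∂A₁/∂v = 24*u*w - 6*u - 4*v + w^2
∇×A = (-12*u^2 - 3*w, 6*u^3 - 2*v*w - 6*w, 24*u*w - 6*u - 4*v + w^2)
At (-3, 1, 1): (-111, -170, -57).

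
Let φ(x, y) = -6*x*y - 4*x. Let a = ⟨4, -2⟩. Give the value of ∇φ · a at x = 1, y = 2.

-52

∂φ/∂x = -6*y - 4
∂φ/∂y = -6*x
∇φ at (1, 2) = (-16, -6)
∇φ · a = (-16)(4) + (-6)(-2) = -52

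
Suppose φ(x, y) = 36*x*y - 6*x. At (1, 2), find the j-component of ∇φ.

(∇φ)_2 = ∂φ/∂y = 36*x
At (1, 2): 36.

36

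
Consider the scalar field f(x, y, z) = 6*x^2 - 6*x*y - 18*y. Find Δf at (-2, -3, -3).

∂²f/∂x² = 12
∂²f/∂y² = 0
∂²f/∂z² = 0
∇²f = 12
At (-2, -3, -3): 12.

12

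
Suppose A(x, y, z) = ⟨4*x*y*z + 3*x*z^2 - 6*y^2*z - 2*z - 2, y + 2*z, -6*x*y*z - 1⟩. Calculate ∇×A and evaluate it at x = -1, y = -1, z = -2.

(∇×A)₁ = ∂A₃/∂y − ∂A₂/∂z = -6*x*z - 2
(∇×A)₂ = ∂A₁/∂z − ∂A₃/∂x = 4*x*y + 6*x*z - 6*y^2 + 6*y*z - 2
(∇×A)₃ = ∂A₂/∂x − ∂A₁/∂y = -4*x*z + 12*y*z
∇×A = (-6*x*z - 2, 4*x*y + 6*x*z - 6*y^2 + 6*y*z - 2, -4*x*z + 12*y*z)
At (-1, -1, -2): (-14, 20, 16).

(-14, 20, 16)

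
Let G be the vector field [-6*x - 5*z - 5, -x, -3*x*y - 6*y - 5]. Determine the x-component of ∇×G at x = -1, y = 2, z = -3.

(∇×G)_1 = ∂G₃/∂y − ∂G₂/∂z
= -3*x - 6 − (0)
= -3*x - 6
At (-1, 2, -3): -3.

-3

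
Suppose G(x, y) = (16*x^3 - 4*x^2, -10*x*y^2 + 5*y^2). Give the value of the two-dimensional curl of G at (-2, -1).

-10

∂G₂/∂x = -10*y^2
∂G₁/∂y = 0
Scalar curl = -10*y^2
At (-2, -1): -10.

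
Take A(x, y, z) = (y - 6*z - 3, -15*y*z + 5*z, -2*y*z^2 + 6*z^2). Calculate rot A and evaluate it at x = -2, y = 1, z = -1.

(8, -6, -1)

(∇×A)₁ = ∂A₃/∂y − ∂A₂/∂z = 15*y - 2*z^2 - 5
(∇×A)₂ = ∂A₁/∂z − ∂A₃/∂x = -6
(∇×A)₃ = ∂A₂/∂x − ∂A₁/∂y = -1
∇×A = (15*y - 2*z^2 - 5, -6, -1)
At (-2, 1, -1): (8, -6, -1).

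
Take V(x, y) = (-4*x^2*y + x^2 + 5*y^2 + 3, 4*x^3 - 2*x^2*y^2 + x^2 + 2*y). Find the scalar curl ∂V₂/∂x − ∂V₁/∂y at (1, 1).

4

∂V₂/∂x = 12*x^2 - 4*x*y^2 + 2*x
∂V₁/∂y = -4*x^2 + 10*y
Scalar curl = 16*x^2 - 4*x*y^2 + 2*x - 10*y
At (1, 1): 4.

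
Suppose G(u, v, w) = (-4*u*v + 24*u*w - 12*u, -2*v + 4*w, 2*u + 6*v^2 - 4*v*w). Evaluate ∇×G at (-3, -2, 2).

(-36, -74, -12)

(∇×G)₁ = ∂G₃/∂v − ∂G₂/∂w = 12*v - 4*w - 4
(∇×G)₂ = ∂G₁/∂w − ∂G₃/∂u = 24*u - 2
(∇×G)₃ = ∂G₂/∂u − ∂G₁/∂v = 4*u
∇×G = (12*v - 4*w - 4, 24*u - 2, 4*u)
At (-3, -2, 2): (-36, -74, -12).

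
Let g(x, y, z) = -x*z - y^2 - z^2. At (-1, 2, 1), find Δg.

∂²g/∂x² = 0
∂²g/∂y² = -2
∂²g/∂z² = -2
∇²g = -4
At (-1, 2, 1): -4.

-4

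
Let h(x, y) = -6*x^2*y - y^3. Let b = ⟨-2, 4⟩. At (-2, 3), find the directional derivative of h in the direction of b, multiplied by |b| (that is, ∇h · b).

-348

∂h/∂x = -12*x*y
∂h/∂y = -6*x^2 - 3*y^2
∇h at (-2, 3) = (72, -51)
∇h · b = (72)(-2) + (-51)(4) = -348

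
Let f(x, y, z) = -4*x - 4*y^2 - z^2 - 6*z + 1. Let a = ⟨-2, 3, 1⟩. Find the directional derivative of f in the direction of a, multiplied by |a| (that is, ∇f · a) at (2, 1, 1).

-24

∂f/∂x = -4
∂f/∂y = -8*y
∂f/∂z = -2*z - 6
∇f at (2, 1, 1) = (-4, -8, -8)
∇f · a = (-4)(-2) + (-8)(3) + (-8)(1) = -24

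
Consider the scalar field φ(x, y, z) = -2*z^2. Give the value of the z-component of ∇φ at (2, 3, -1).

(∇φ)_3 = ∂φ/∂z = -4*z
At (2, 3, -1): 4.

4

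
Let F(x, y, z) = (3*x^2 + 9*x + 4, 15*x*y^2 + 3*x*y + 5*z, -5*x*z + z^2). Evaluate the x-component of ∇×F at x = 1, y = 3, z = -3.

-5

(∇×F)_1 = ∂F₃/∂y − ∂F₂/∂z
= 0 − (5)
= -5
At (1, 3, -3): -5.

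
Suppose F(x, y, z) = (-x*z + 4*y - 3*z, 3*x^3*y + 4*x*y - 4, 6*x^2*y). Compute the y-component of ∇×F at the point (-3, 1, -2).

(∇×F)_2 = ∂F₁/∂z − ∂F₃/∂x
= -x - 3 − (12*x*y)
= -12*x*y - x - 3
At (-3, 1, -2): 36.

36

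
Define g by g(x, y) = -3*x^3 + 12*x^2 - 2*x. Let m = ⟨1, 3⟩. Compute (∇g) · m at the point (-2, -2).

-86

∂g/∂x = -9*x^2 + 24*x - 2
∂g/∂y = 0
∇g at (-2, -2) = (-86, 0)
∇g · m = (-86)(1) + (0)(3) = -86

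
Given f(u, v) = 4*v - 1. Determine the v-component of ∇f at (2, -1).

4

(∇f)_2 = ∂f/∂v = 4
At (2, -1): 4.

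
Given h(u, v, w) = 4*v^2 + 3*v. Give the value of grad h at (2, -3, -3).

(0, -21, 0)

∂h/∂u = 0
∂h/∂v = 8*v + 3
∂h/∂w = 0
∇h = (0, 8*v + 3, 0)
At (2, -3, -3): (0, -21, 0).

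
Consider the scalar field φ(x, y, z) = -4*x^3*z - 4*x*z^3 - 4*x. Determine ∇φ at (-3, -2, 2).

∂φ/∂x = -12*x^2*z - 4*z^3 - 4
∂φ/∂y = 0
∂φ/∂z = -4*x^3 - 12*x*z^2
∇φ = (-12*x^2*z - 4*z^3 - 4, 0, -4*x^3 - 12*x*z^2)
At (-3, -2, 2): (-252, 0, 252).

(-252, 0, 252)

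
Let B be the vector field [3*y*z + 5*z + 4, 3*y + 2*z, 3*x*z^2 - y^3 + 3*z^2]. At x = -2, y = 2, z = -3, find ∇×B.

(-14, -16, 9)

(∇×B)₁ = ∂B₃/∂y − ∂B₂/∂z = -3*y^2 - 2
(∇×B)₂ = ∂B₁/∂z − ∂B₃/∂x = 3*y - 3*z^2 + 5
(∇×B)₃ = ∂B₂/∂x − ∂B₁/∂y = -3*z
∇×B = (-3*y^2 - 2, 3*y - 3*z^2 + 5, -3*z)
At (-2, 2, -3): (-14, -16, 9).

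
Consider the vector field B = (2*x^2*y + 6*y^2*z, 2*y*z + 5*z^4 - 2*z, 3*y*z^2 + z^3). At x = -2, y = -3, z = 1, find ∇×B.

(-9, 54, 28)

(∇×B)₁ = ∂B₃/∂y − ∂B₂/∂z = -2*y - 20*z^3 + 3*z^2 + 2
(∇×B)₂ = ∂B₁/∂z − ∂B₃/∂x = 6*y^2
(∇×B)₃ = ∂B₂/∂x − ∂B₁/∂y = -2*x^2 - 12*y*z
∇×B = (-2*y - 20*z^3 + 3*z^2 + 2, 6*y^2, -2*x^2 - 12*y*z)
At (-2, -3, 1): (-9, 54, 28).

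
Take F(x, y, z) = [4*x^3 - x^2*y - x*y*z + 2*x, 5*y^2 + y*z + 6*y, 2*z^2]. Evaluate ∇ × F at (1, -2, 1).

(∇×F)₁ = ∂F₃/∂y − ∂F₂/∂z = -y
(∇×F)₂ = ∂F₁/∂z − ∂F₃/∂x = -x*y
(∇×F)₃ = ∂F₂/∂x − ∂F₁/∂y = x^2 + x*z
∇×F = (-y, -x*y, x^2 + x*z)
At (1, -2, 1): (2, 2, 2).

(2, 2, 2)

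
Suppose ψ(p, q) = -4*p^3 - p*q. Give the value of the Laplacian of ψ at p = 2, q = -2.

-48

∂²ψ/∂p² = -24*p
∂²ψ/∂q² = 0
∇²ψ = -24*p
At (2, -2): -48.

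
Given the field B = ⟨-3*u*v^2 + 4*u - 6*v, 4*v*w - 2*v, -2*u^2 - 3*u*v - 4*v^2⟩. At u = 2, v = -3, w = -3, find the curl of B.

(30, -1, -30)

(∇×B)₁ = ∂B₃/∂v − ∂B₂/∂w = -3*u - 12*v
(∇×B)₂ = ∂B₁/∂w − ∂B₃/∂u = 4*u + 3*v
(∇×B)₃ = ∂B₂/∂u − ∂B₁/∂v = 6*u*v + 6
∇×B = (-3*u - 12*v, 4*u + 3*v, 6*u*v + 6)
At (2, -3, -3): (30, -1, -30).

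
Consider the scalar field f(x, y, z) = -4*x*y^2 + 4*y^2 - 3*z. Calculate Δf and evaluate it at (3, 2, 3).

∂²f/∂x² = 0
∂²f/∂y² = 8*(-x + 1)
∂²f/∂z² = 0
∇²f = -8*x + 8
At (3, 2, 3): -16.

-16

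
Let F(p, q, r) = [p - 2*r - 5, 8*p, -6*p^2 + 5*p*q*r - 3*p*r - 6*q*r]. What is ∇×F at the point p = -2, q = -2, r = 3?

(-48, 13, 8)

(∇×F)₁ = ∂F₃/∂q − ∂F₂/∂r = 5*p*r - 6*r
(∇×F)₂ = ∂F₁/∂r − ∂F₃/∂p = 12*p - 5*q*r + 3*r - 2
(∇×F)₃ = ∂F₂/∂p − ∂F₁/∂q = 8
∇×F = (5*p*r - 6*r, 12*p - 5*q*r + 3*r - 2, 8)
At (-2, -2, 3): (-48, 13, 8).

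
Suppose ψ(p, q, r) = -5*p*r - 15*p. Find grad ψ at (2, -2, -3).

(0, 0, -10)

∂ψ/∂p = -5*r - 15
∂ψ/∂q = 0
∂ψ/∂r = -5*p
∇ψ = (-5*r - 15, 0, -5*p)
At (2, -2, -3): (0, 0, -10).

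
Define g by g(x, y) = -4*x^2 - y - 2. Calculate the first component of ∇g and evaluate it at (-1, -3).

(∇g)_1 = ∂g/∂x = -8*x
At (-1, -3): 8.

8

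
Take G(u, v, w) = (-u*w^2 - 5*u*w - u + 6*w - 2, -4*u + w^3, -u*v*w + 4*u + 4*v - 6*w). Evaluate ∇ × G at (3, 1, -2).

(-2, -3, -4)

(∇×G)₁ = ∂G₃/∂v − ∂G₂/∂w = -u*w - 3*w^2 + 4
(∇×G)₂ = ∂G₁/∂w − ∂G₃/∂u = -2*u*w - 5*u + v*w + 2
(∇×G)₃ = ∂G₂/∂u − ∂G₁/∂v = -4
∇×G = (-u*w - 3*w^2 + 4, -2*u*w - 5*u + v*w + 2, -4)
At (3, 1, -2): (-2, -3, -4).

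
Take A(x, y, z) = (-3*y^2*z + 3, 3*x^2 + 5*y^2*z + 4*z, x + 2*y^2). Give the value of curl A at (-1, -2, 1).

(∇×A)₁ = ∂A₃/∂y − ∂A₂/∂z = -5*y^2 + 4*y - 4
(∇×A)₂ = ∂A₁/∂z − ∂A₃/∂x = -3*y^2 - 1
(∇×A)₃ = ∂A₂/∂x − ∂A₁/∂y = 6*x + 6*y*z
∇×A = (-5*y^2 + 4*y - 4, -3*y^2 - 1, 6*x + 6*y*z)
At (-1, -2, 1): (-32, -13, -18).

(-32, -13, -18)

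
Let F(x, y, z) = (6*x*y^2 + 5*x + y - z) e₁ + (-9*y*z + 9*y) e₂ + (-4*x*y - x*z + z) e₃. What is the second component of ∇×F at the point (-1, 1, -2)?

1

(∇×F)_2 = ∂F₁/∂z − ∂F₃/∂x
= -1 − (-4*y - z)
= 4*y + z - 1
At (-1, 1, -2): 1.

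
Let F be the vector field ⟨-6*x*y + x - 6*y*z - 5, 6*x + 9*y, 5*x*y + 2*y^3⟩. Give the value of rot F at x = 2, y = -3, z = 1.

(64, 33, 24)

(∇×F)₁ = ∂F₃/∂y − ∂F₂/∂z = 5*x + 6*y^2
(∇×F)₂ = ∂F₁/∂z − ∂F₃/∂x = -11*y
(∇×F)₃ = ∂F₂/∂x − ∂F₁/∂y = 6*x + 6*z + 6
∇×F = (5*x + 6*y^2, -11*y, 6*x + 6*z + 6)
At (2, -3, 1): (64, 33, 24).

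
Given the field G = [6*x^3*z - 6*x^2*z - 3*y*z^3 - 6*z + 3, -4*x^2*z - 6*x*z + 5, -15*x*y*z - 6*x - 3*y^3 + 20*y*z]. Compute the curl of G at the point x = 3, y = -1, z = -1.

(70, 132, 27)

(∇×G)₁ = ∂G₃/∂y − ∂G₂/∂z = 4*x^2 - 15*x*z + 6*x - 9*y^2 + 20*z
(∇×G)₂ = ∂G₁/∂z − ∂G₃/∂x = 6*x^3 - 6*x^2 - 9*y*z^2 + 15*y*z
(∇×G)₃ = ∂G₂/∂x − ∂G₁/∂y = -8*x*z + 3*z^3 - 6*z
∇×G = (4*x^2 - 15*x*z + 6*x - 9*y^2 + 20*z, 6*x^3 - 6*x^2 - 9*y*z^2 + 15*y*z, -8*x*z + 3*z^3 - 6*z)
At (3, -1, -1): (70, 132, 27).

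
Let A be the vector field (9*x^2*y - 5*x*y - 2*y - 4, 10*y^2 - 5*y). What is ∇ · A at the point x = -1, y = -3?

4

∂A₁/∂x = 18*x*y - 5*y
∂A₂/∂y = 20*y - 5
∇·A = 18*x*y + 15*y - 5
At (-1, -3): 4.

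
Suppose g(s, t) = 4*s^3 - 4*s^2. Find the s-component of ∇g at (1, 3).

4

(∇g)_1 = ∂g/∂s = 12*s^2 - 8*s
At (1, 3): 4.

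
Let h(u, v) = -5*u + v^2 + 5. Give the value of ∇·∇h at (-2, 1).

∂²h/∂u² = 0
∂²h/∂v² = 2
∇²h = 2
At (-2, 1): 2.

2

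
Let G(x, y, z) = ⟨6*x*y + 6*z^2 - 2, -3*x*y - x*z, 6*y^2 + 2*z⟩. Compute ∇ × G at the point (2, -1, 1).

(∇×G)₁ = ∂G₃/∂y − ∂G₂/∂z = x + 12*y
(∇×G)₂ = ∂G₁/∂z − ∂G₃/∂x = 12*z
(∇×G)₃ = ∂G₂/∂x − ∂G₁/∂y = -6*x - 3*y - z
∇×G = (x + 12*y, 12*z, -6*x - 3*y - z)
At (2, -1, 1): (-10, 12, -10).

(-10, 12, -10)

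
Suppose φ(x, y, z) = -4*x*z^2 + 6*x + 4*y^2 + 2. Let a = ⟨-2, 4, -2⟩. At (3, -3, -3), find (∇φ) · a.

-180

∂φ/∂x = -4*z^2 + 6
∂φ/∂y = 8*y
∂φ/∂z = -8*x*z
∇φ at (3, -3, -3) = (-30, -24, 72)
∇φ · a = (-30)(-2) + (-24)(4) + (72)(-2) = -180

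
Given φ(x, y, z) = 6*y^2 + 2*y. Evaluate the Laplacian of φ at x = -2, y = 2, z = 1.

∂²φ/∂x² = 0
∂²φ/∂y² = 12
∂²φ/∂z² = 0
∇²φ = 12
At (-2, 2, 1): 12.

12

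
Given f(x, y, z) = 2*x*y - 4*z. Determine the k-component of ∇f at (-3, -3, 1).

(∇f)_3 = ∂f/∂z = -4
At (-3, -3, 1): -4.

-4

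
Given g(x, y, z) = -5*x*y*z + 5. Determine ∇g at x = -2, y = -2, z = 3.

(30, 30, -20)

∂g/∂x = -5*y*z
∂g/∂y = -5*x*z
∂g/∂z = -5*x*y
∇g = (-5*y*z, -5*x*z, -5*x*y)
At (-2, -2, 3): (30, 30, -20).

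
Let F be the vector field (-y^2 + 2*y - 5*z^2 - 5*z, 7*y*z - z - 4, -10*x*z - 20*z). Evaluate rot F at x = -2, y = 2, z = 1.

(∇×F)₁ = ∂F₃/∂y − ∂F₂/∂z = -7*y + 1
(∇×F)₂ = ∂F₁/∂z − ∂F₃/∂x = -5
(∇×F)₃ = ∂F₂/∂x − ∂F₁/∂y = 2*y - 2
∇×F = (-7*y + 1, -5, 2*y - 2)
At (-2, 2, 1): (-13, -5, 2).

(-13, -5, 2)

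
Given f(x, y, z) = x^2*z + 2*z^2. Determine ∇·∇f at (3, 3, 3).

10

∂²f/∂x² = 2*z
∂²f/∂y² = 0
∂²f/∂z² = 4
∇²f = 2*z + 4
At (3, 3, 3): 10.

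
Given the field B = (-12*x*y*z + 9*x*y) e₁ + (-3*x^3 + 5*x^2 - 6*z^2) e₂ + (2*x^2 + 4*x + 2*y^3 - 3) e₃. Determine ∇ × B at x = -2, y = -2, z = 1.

(36, -44, -62)

(∇×B)₁ = ∂B₃/∂y − ∂B₂/∂z = 6*y^2 + 12*z
(∇×B)₂ = ∂B₁/∂z − ∂B₃/∂x = -12*x*y - 4*x - 4
(∇×B)₃ = ∂B₂/∂x − ∂B₁/∂y = -9*x^2 + 12*x*z + x
∇×B = (6*y^2 + 12*z, -12*x*y - 4*x - 4, -9*x^2 + 12*x*z + x)
At (-2, -2, 1): (36, -44, -62).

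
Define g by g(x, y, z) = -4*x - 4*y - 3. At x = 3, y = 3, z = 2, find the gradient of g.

(-4, -4, 0)

∂g/∂x = -4
∂g/∂y = -4
∂g/∂z = 0
∇g = (-4, -4, 0)
At (3, 3, 2): (-4, -4, 0).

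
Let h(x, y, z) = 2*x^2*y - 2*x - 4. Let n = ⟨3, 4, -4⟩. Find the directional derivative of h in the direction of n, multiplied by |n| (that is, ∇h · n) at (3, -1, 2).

∂h/∂x = 4*x*y - 2
∂h/∂y = 2*x^2
∂h/∂z = 0
∇h at (3, -1, 2) = (-14, 18, 0)
∇h · n = (-14)(3) + (18)(4) + (0)(-4) = 30

30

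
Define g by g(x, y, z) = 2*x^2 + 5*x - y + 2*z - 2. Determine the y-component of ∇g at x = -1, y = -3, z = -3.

(∇g)_2 = ∂g/∂y = -1
At (-1, -3, -3): -1.

-1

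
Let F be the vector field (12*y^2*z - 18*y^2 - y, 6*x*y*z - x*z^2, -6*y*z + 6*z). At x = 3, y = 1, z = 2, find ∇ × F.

(-18, 12, -3)

(∇×F)₁ = ∂F₃/∂y − ∂F₂/∂z = -6*x*y + 2*x*z - 6*z
(∇×F)₂ = ∂F₁/∂z − ∂F₃/∂x = 12*y^2
(∇×F)₃ = ∂F₂/∂x − ∂F₁/∂y = -18*y*z + 36*y - z^2 + 1
∇×F = (-6*x*y + 2*x*z - 6*z, 12*y^2, -18*y*z + 36*y - z^2 + 1)
At (3, 1, 2): (-18, 12, -3).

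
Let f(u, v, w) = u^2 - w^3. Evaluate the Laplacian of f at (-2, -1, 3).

-16

∂²f/∂u² = 2
∂²f/∂v² = 0
∂²f/∂w² = -6*w
∇²f = -6*w + 2
At (-2, -1, 3): -16.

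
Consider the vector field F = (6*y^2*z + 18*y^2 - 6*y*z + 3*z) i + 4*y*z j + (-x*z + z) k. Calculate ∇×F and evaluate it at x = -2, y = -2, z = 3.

(8, 42, 162)

(∇×F)₁ = ∂F₃/∂y − ∂F₂/∂z = -4*y
(∇×F)₂ = ∂F₁/∂z − ∂F₃/∂x = 6*y^2 - 6*y + z + 3
(∇×F)₃ = ∂F₂/∂x − ∂F₁/∂y = -12*y*z - 36*y + 6*z
∇×F = (-4*y, 6*y^2 - 6*y + z + 3, -12*y*z - 36*y + 6*z)
At (-2, -2, 3): (8, 42, 162).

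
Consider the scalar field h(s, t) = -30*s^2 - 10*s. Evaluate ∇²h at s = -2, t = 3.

-60

∂²h/∂s² = -60
∂²h/∂t² = 0
∇²h = -60
At (-2, 3): -60.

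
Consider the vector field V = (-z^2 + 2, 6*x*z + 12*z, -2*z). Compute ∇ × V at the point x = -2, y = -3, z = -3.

(0, 6, -18)

(∇×V)₁ = ∂V₃/∂y − ∂V₂/∂z = -6*x - 12
(∇×V)₂ = ∂V₁/∂z − ∂V₃/∂x = -2*z
(∇×V)₃ = ∂V₂/∂x − ∂V₁/∂y = 6*z
∇×V = (-6*x - 12, -2*z, 6*z)
At (-2, -3, -3): (0, 6, -18).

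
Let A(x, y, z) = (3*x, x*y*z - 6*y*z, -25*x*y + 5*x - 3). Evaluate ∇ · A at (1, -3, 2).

-7

∂A₁/∂x = 3
∂A₂/∂y = x*z - 6*z
∂A₃/∂z = 0
∇·A = x*z - 6*z + 3
At (1, -3, 2): -7.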